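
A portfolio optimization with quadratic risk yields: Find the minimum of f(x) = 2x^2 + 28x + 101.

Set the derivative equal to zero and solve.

f(x) = 2x^2 + 28x + 101
f'(x) = 4x + (28) = 0
x = -28/4 = -7
f(-7) = 3
Since f''(x) = 4 > 0, this is a minimum.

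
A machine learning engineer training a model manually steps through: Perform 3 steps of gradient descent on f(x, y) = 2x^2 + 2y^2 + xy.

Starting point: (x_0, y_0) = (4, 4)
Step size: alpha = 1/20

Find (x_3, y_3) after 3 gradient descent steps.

f(x,y) = 2x^2 + 2y^2 + xy
grad_x = 4x + 1y, grad_y = 4y + 1x
Step 1: grad = (20, 20), (3, 3)
Step 2: grad = (15, 15), (9/4, 9/4)
Step 3: grad = (45/4, 45/4), (27/16, 27/16)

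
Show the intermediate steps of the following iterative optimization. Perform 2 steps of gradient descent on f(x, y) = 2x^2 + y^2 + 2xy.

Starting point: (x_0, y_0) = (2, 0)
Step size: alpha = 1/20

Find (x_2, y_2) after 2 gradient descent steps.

f(x,y) = 2x^2 + y^2 + 2xy
grad_x = 4x + 2y, grad_y = 2y + 2x
Step 1: grad = (8, 4), (8/5, -1/5)
Step 2: grad = (6, 14/5), (13/10, -17/50)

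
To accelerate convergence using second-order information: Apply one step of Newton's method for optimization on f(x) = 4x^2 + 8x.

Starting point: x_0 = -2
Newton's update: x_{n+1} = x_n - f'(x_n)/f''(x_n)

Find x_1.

f(x) = 4x^2 + 8x
f'(x) = 8x + (8), f''(x) = 8
Newton step: x_1 = x_0 - f'(x_0)/f''(x_0)
f'(-2) = -8
x_1 = -2 - -8/8 = -1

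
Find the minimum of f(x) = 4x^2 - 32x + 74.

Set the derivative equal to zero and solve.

f(x) = 4x^2 - 32x + 74
f'(x) = 8x + (-32) = 0
x = 32/8 = 4
f(4) = 10
Since f''(x) = 8 > 0, this is a minimum.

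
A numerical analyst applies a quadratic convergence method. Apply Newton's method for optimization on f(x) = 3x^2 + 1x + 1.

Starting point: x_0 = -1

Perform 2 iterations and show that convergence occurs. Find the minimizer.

f(x) = 3x^2 + 1x + 1, f'(x) = 6x + (1), f''(x) = 6
Step 1: f'(-1) = -5, x_1 = -1 - -5/6 = -1/6
Step 2: f'(-1/6) = 0, x_2 = -1/6 (converged)
Newton's method converges in 1 step for quadratics.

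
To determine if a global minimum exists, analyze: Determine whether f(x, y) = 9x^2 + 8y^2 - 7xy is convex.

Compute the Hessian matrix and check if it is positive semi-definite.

f(x,y) = 9x^2 + 8y^2 - 7xy
Hessian H = [[18, -7], [-7, 16]]
trace(H) = 34, det(H) = 239
Eigenvalues: (34 +/- sqrt(200)) / 2 = 24.07, 9.929
Since both eigenvalues > 0, f is convex.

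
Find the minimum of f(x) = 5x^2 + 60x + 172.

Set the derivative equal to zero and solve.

f(x) = 5x^2 + 60x + 172
f'(x) = 10x + (60) = 0
x = -60/10 = -6
f(-6) = -8
Since f''(x) = 10 > 0, this is a minimum.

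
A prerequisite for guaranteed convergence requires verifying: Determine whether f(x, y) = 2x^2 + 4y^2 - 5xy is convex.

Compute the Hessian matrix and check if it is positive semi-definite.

f(x,y) = 2x^2 + 4y^2 - 5xy
Hessian H = [[4, -5], [-5, 8]]
trace(H) = 12, det(H) = 7
Eigenvalues: (12 +/- sqrt(116)) / 2 = 11.39, 0.6148
Since both eigenvalues > 0, f is convex.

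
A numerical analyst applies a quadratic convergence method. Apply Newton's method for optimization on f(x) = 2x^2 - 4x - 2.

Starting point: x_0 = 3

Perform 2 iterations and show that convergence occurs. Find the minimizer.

f(x) = 2x^2 - 4x - 2, f'(x) = 4x + (-4), f''(x) = 4
Step 1: f'(3) = 8, x_1 = 3 - 8/4 = 1
Step 2: f'(1) = 0, x_2 = 1 (converged)
Newton's method converges in 1 step for quadratics.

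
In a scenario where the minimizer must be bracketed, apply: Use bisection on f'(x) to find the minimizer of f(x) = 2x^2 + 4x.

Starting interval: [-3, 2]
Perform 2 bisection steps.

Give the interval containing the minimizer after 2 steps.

Finding critical point of f(x) = 2x^2 + 4x using bisection on f'(x) = 4x + 4.
f'(x) = 0 when x = -1.
Starting interval: [-3, 2]
Step 1: mid = -1/2, f'(mid) = 2, new interval = [-3, -1/2]
Step 2: mid = -7/4, f'(mid) = -3, new interval = [-7/4, -1/2]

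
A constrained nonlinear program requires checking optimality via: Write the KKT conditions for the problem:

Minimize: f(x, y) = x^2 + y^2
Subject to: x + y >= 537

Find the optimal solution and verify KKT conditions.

KKT conditions for min x^2 + y^2 s.t. x + y >= 537:
Stationarity: 2x = mu, 2y = mu
So x = y = mu/2.
Complementary slackness: mu*(x + y - 537) = 0
Primal feasibility: x + y >= 537; dual feasibility: mu >= 0
If mu = 0 then x = y = 0, but 0 + 0 < 537 is infeasible, so the constraint is active.
Constraint active: x + y = 2*(mu/2) = 537 => mu = 537
x = y = 537/2, f = 288369/2
Verify: stationarity 2*(537/2) = 537 = mu; primal 537/2 + 537/2 = 537 >= 537; dual mu = 537 >= 0; complementary slackness 537*(537 - 537) = 0. All KKT conditions hold.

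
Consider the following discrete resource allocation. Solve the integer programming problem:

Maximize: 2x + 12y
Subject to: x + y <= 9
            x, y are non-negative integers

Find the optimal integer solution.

Objective: 2x + 12y, constraint: x + y <= 9
Coefficient of y is 12 > coefficient of x is 2, so allocate the entire budget to y.
Optimal: x = 0, y = 9, value = 108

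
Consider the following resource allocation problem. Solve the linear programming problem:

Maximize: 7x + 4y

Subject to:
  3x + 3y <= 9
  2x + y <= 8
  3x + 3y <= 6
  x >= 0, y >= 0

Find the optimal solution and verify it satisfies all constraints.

Feasible vertices: (0, 0), (0, 2), (2, 0)
Objective 7x + 4y at each vertex:
  (0, 0): 0
  (0, 2): 8
  (2, 0): 14
Maximum is 14 at (2, 0).
Verify constraints at (x, y) = (2, 0):
  3*2 + 3*0 = 6 <= 9
  2*2 + 1*0 = 4 <= 8
  3*2 + 3*0 = 6 <= 6 (active)
  x = 2 >= 0, y = 0 >= 0. All constraints satisfied.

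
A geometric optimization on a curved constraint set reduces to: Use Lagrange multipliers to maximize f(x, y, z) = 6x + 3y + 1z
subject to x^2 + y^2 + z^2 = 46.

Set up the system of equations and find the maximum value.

Lagrange conditions: 6 = 2*lambda*x, 3 = 2*lambda*y, 1 = 2*lambda*z
So x:6 = y:3 = z:1, i.e. x = 6t, y = 3t, z = 1t
Constraint: t^2*(6^2 + 3^2 + 1^2) = 46
  t^2 * 46 = 46  =>  t = sqrt(1)
Maximum = 6*6t + 3*3t + 1*1t = 46*sqrt(1) = 46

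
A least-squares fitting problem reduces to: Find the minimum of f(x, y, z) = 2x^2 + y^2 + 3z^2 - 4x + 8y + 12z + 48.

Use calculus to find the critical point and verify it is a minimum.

f(x,y,z) = 2x^2 + y^2 + 3z^2 - 4x + 8y + 12z + 48
df/dx = 4x + (-4) = 0 => x = 1
df/dy = 2y + (8) = 0 => y = -4
df/dz = 6z + (12) = 0 => z = -2
f(1,-4,-2) = 2*(1)^2 + 1*(-4)^2 + 3*(-2)^2 + -4*(1) + 8*(-4) + 12*(-2) + 48 = 18
Hessian is diagonal with entries 4, 2, 6 > 0, confirmed minimum.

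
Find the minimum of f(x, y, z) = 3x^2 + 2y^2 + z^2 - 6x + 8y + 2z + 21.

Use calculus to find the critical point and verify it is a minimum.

f(x,y,z) = 3x^2 + 2y^2 + z^2 - 6x + 8y + 2z + 21
df/dx = 6x + (-6) = 0 => x = 1
df/dy = 4y + (8) = 0 => y = -2
df/dz = 2z + (2) = 0 => z = -1
f(1,-2,-1) = 3*(1)^2 + 2*(-2)^2 + 1*(-1)^2 + -6*(1) + 8*(-2) + 2*(-1) + 21 = 9
Hessian is diagonal with entries 6, 4, 2 > 0, confirmed minimum.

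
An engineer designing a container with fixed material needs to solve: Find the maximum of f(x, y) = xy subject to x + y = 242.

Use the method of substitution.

Substitute y = 242 - x into f(x,y) = xy:
g(x) = x(242 - x) = 242x - x^2
g'(x) = 242 - 2x = 0  =>  x = 121
y = 242 - 121 = 121
Maximum value = 121 * 121 = 14641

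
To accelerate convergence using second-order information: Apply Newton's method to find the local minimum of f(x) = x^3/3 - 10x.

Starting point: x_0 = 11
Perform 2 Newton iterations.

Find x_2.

f(x) = x^3/3 - 10x
f'(x) = x^2 - 10, f''(x) = 2x
Newton update: x_{n+1} = x_n - (x_n^2 - 10)/(2*x_n)
Step 1: x_0 = 11, f'=111, f''=22, x_1 = 131/22
Step 2: x_1 = 131/22, f'=12321/484, f''=131/11, x_2 = 22001/5764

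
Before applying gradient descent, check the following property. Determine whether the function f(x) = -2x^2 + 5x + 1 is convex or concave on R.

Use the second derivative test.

f(x) = -2x^2 + 5x + 1
f'(x) = -4x + 5
f''(x) = -4
Since f''(x) = -4 < 0 for all x, f is concave on R.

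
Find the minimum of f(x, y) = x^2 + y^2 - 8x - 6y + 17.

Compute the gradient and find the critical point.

f(x,y) = x^2 + y^2 - 8x - 6y + 17
df/dx = 2x + (-8) = 0  =>  x = 4
df/dy = 2y + (-6) = 0  =>  y = 3
f(4, 3) = 1*(4)^2 + 1*(3)^2 + -8*(4) + -6*(3) + 17 = -8
Hessian is diagonal with entries 2, 2 > 0, so this is a minimum.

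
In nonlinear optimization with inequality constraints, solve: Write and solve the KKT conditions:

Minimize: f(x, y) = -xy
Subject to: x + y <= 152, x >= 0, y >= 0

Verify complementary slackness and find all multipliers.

Problem: min -xy s.t. x + y <= 152 (multiplier lambda), x >= 0 (mu_x), y >= 0 (mu_y)
KKT stationarity: -y + lambda - mu_x = 0, -x + lambda - mu_y = 0, with lambda, mu_x, mu_y >= 0
Complementary slackness: lambda*(x + y - 152) = 0, mu_x*x = 0, mu_y*y = 0
If lambda = 0: y = -mu_x <= 0 and x = -mu_y <= 0 force x = y = 0 with f = 0; but x = y = 76 is feasible with f = -5776 < 0, so this is not the minimum. Hence lambda > 0 and x + y = 152.
Try x > 0, y > 0 (so mu_x = mu_y = 0): y = lambda, x = lambda => x = y = lambda
x + y = 152 => 2*lambda = 152 => lambda = 76
x* = y* = 76 > 0, consistent with mu_x = mu_y = 0.
(Any feasible point with x = 0 or y = 0 has f = 0 > -5776, so the minimum is not on those boundaries.)
min(-xy) = -5776 (i.e. max xy = 5776)
Multipliers: lambda = 76, mu_x = 0, mu_y = 0
Complementary slackness: lambda*(x + y - 152) = 76*(76 + 76 - 152) = 0, mu_x*x = 0*76 = 0, mu_y*y = 0*76 = 0. Satisfied.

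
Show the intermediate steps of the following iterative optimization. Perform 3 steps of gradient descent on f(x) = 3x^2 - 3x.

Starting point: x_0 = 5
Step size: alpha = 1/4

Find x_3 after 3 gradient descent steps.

f(x) = 3x^2 - 3x, f'(x) = 6x + (-3)
Step 1: f'(5) = 27, x_1 = 5 - 1/4 * 27 = -7/4
Step 2: f'(-7/4) = -27/2, x_2 = -7/4 - 1/4 * -27/2 = 13/8
Step 3: f'(13/8) = 27/4, x_3 = 13/8 - 1/4 * 27/4 = -1/16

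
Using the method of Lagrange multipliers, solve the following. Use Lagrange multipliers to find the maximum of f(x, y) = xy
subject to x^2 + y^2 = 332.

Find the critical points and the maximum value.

Lagrange conditions: y = 2*lambda*x and x = 2*lambda*y
If x = 0 then y = 0, violating the constraint, so x, y != 0.
Dividing: y/x = x/y => x^2 = y^2 => y = x or y = -x
Constraint: 2x^2 = 332 => x^2 = 166 => x = +/-sqrt(166)
Critical points: (sqrt(166), sqrt(166)), (-sqrt(166), -sqrt(166)), (sqrt(166), -sqrt(166)), (-sqrt(166), sqrt(166))
  y = x:  xy = x^2 = 166  at (sqrt(166), sqrt(166)) and (-sqrt(166), -sqrt(166))
  y = -x: xy = -x^2 = -166 at (sqrt(166), -sqrt(166)) and (-sqrt(166), sqrt(166))
Maximum xy = 166 at (sqrt(166), sqrt(166)) and (-sqrt(166), -sqrt(166))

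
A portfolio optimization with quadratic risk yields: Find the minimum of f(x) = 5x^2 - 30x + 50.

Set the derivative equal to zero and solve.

f(x) = 5x^2 - 30x + 50
f'(x) = 10x + (-30) = 0
x = 30/10 = 3
f(3) = 5
Since f''(x) = 10 > 0, this is a minimum.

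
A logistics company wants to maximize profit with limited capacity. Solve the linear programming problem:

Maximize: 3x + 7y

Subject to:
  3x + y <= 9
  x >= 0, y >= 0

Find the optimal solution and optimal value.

The feasible region has vertices at [(0, 0), (3, 0), (0, 9)].
Checking objective 3x + 7y at each vertex:
  (0, 0): 3*0 + 7*0 = 0
  (3, 0): 3*3 + 7*0 = 9
  (0, 9): 3*0 + 7*9 = 63
Maximum is 63 at (0, 9).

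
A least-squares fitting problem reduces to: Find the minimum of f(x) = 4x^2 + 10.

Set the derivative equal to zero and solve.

f(x) = 4x^2 + 10
f'(x) = 8x + (0) = 0
x = 0/8 = 0
f(0) = 10
Since f''(x) = 8 > 0, this is a minimum.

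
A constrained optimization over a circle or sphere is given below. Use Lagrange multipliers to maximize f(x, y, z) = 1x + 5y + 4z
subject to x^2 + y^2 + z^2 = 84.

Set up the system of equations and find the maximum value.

Lagrange conditions: 1 = 2*lambda*x, 5 = 2*lambda*y, 4 = 2*lambda*z
So x:1 = y:5 = z:4, i.e. x = 1t, y = 5t, z = 4t
Constraint: t^2*(1^2 + 5^2 + 4^2) = 84
  t^2 * 42 = 84  =>  t = sqrt(2)
Maximum = 1*1t + 5*5t + 4*4t = 42*sqrt(2) = sqrt(3528)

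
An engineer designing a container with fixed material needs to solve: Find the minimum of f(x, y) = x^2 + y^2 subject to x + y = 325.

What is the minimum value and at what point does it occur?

Substitute y = 325 - x into f(x,y) = x^2 + y^2:
g(x) = x^2 + (325 - x)^2 = 2x^2 - 650x + 105625
g'(x) = 4x - 650 = 0  =>  x = 325/2
y = 325 - 325/2 = 325/2
Minimum value = (325/2)^2 + (325/2)^2 = 105625/2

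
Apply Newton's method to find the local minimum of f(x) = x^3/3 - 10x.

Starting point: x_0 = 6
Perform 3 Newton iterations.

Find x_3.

f(x) = x^3/3 - 10x
f'(x) = x^2 - 10, f''(x) = 2x
Newton update: x_{n+1} = x_n - (x_n^2 - 10)/(2*x_n)
Step 1: x_0 = 6, f'=26, f''=12, x_1 = 23/6
Step 2: x_1 = 23/6, f'=169/36, f''=23/3, x_2 = 889/276
Step 3: x_2 = 889/276, f'=28561/76176, f''=889/138, x_3 = 1552081/490728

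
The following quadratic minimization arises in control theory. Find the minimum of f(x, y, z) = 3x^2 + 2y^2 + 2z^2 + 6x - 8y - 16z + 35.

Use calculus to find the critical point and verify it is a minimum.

f(x,y,z) = 3x^2 + 2y^2 + 2z^2 + 6x - 8y - 16z + 35
df/dx = 6x + (6) = 0 => x = -1
df/dy = 4y + (-8) = 0 => y = 2
df/dz = 4z + (-16) = 0 => z = 4
f(-1,2,4) = 3*(-1)^2 + 2*(2)^2 + 2*(4)^2 + 6*(-1) + -8*(2) + -16*(4) + 35 = -8
Hessian is diagonal with entries 6, 4, 4 > 0, confirmed minimum.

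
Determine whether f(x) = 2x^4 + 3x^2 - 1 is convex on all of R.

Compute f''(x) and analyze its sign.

f(x) = 2x^4 + 3x^2 - 1
f'(x) = 8x^3 + 6x
f''(x) = 24x^2 + 6
f''(x) = 24x^2 + 6 >= 6 > 0 for all x
Therefore, f is convex on R.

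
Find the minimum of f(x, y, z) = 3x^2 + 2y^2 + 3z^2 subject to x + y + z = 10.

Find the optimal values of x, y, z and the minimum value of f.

Using Lagrange multipliers on f = 3x^2 + 2y^2 + 3z^2 with constraint x + y + z = 10:
Conditions: 2*3*x = lambda, 2*2*y = lambda, 2*3*z = lambda
So x = lambda/6, y = lambda/4, z = lambda/6
Substituting into constraint: lambda * (7/12) = 10
lambda = 120/7
x = 20/7, y = 30/7, z = 20/7
Minimum value = 600/7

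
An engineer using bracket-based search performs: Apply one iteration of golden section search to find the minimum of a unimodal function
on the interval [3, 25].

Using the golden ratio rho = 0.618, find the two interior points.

Golden section search on [3, 25].
Golden ratio rho = 0.618 (approx).
Interior points:
  x_1 = 3 + (1-0.618)*22 = 11.4040
  x_2 = 3 + 0.618*22 = 16.5960
Compare f(x_1) and f(x_2) to determine which subinterval to keep.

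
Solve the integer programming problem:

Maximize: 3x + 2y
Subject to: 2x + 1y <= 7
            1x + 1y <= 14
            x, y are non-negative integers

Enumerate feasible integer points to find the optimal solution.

Constraint 1: 2x + 1y <= 7
Constraint 2: 1x + 1y <= 14
Feasible x range (need y >= 0): 0 <= x <= min(7/2, 14/1) => x in {0, ..., 3}.
Enumerate feasible integer points row by row (the coefficient of y is 2 > 0, so for each x the largest feasible y gives the best value):
  x = 0: y <= min((7 - 2*0)/1, (14 - 1*0)/1) => y in {0, ..., 7}; best 3*0 + 2*7 = 14
  x = 1: y <= min((7 - 2*1)/1, (14 - 1*1)/1) => y in {0, ..., 5}; best 3*1 + 2*5 = 13
  x = 2: y <= min((7 - 2*2)/1, (14 - 1*2)/1) => y in {0, ..., 3}; best 3*2 + 2*3 = 12
  x = 3: y <= min((7 - 2*3)/1, (14 - 1*3)/1) => y in {0, ..., 1}; best 3*3 + 2*1 = 11
The maximum 3x + 2y = 14 is achieved at x = 0, y = 7.
Check: 2*0 + 1*7 = 7 <= 7 and 1*0 + 1*7 = 7 <= 14.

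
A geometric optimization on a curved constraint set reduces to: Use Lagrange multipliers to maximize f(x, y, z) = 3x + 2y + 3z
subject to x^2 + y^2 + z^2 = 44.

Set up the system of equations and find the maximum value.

Lagrange conditions: 3 = 2*lambda*x, 2 = 2*lambda*y, 3 = 2*lambda*z
So x:3 = y:2 = z:3, i.e. x = 3t, y = 2t, z = 3t
Constraint: t^2*(3^2 + 2^2 + 3^2) = 44
  t^2 * 22 = 44  =>  t = sqrt(2)
Maximum = 3*3t + 2*2t + 3*3t = 22*sqrt(2) = sqrt(968)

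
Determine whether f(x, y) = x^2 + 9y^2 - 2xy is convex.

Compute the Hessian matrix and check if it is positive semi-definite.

f(x,y) = x^2 + 9y^2 - 2xy
Hessian H = [[2, -2], [-2, 18]]
trace(H) = 20, det(H) = 32
Eigenvalues: (20 +/- sqrt(272)) / 2 = 18.25, 1.754
Since both eigenvalues > 0, f is convex.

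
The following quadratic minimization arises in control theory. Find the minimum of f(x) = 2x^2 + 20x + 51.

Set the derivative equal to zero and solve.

f(x) = 2x^2 + 20x + 51
f'(x) = 4x + (20) = 0
x = -20/4 = -5
f(-5) = 1
Since f''(x) = 4 > 0, this is a minimum.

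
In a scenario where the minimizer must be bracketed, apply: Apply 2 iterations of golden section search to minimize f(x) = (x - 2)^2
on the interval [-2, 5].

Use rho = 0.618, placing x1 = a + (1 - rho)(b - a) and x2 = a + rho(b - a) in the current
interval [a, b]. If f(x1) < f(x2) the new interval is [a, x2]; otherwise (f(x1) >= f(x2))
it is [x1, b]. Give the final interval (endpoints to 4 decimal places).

Golden section search for min of f(x) = (x - 2)^2 on [-2, 5].
Each step: x1 = a + (1 - rho)(b - a), x2 = a + rho(b - a); if f(x1) < f(x2) keep [a, x2], otherwise keep [x1, b].
Step 1: [-2.0000, 5.0000], x1=0.6740 (f=1.7583), x2=2.3260 (f=0.1063); f(x1) > f(x2) => keep [0.6740, 5.0000]
Step 2: [0.6740, 5.0000], x1=2.3265 (f=0.1066), x2=3.3475 (f=1.8157); f(x1) < f(x2) => keep [0.6740, 3.3475]
Final interval: [0.6740, 3.3475]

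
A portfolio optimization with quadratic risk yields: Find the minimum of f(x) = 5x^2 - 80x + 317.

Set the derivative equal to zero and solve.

f(x) = 5x^2 - 80x + 317
f'(x) = 10x + (-80) = 0
x = 80/10 = 8
f(8) = -3
Since f''(x) = 10 > 0, this is a minimum.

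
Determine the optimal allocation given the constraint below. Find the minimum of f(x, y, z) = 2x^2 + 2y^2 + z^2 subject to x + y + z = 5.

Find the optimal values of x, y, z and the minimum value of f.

Using Lagrange multipliers on f = 2x^2 + 2y^2 + z^2 with constraint x + y + z = 5:
Conditions: 2*2*x = lambda, 2*2*y = lambda, 2*1*z = lambda
So x = lambda/4, y = lambda/4, z = lambda/2
Substituting into constraint: lambda * (1) = 5
lambda = 5
x = 5/4, y = 5/4, z = 5/2
Minimum value = 25/2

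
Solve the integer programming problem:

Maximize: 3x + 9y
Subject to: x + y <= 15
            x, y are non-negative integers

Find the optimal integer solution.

Objective: 3x + 9y, constraint: x + y <= 15
Coefficient of y is 9 > coefficient of x is 3, so allocate the entire budget to y.
Optimal: x = 0, y = 15, value = 135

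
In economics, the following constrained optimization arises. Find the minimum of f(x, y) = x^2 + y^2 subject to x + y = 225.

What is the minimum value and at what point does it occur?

Substitute y = 225 - x into f(x,y) = x^2 + y^2:
g(x) = x^2 + (225 - x)^2 = 2x^2 - 450x + 50625
g'(x) = 4x - 450 = 0  =>  x = 225/2
y = 225 - 225/2 = 225/2
Minimum value = (225/2)^2 + (225/2)^2 = 50625/2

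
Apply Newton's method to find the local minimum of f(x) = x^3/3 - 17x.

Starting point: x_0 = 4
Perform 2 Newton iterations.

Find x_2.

f(x) = x^3/3 - 17x
f'(x) = x^2 - 17, f''(x) = 2x
Newton update: x_{n+1} = x_n - (x_n^2 - 17)/(2*x_n)
Step 1: x_0 = 4, f'=-1, f''=8, x_1 = 33/8
Step 2: x_1 = 33/8, f'=1/64, f''=33/4, x_2 = 2177/528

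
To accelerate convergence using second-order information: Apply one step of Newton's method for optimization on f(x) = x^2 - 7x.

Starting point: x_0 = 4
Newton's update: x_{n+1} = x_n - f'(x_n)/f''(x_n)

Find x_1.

f(x) = x^2 - 7x
f'(x) = 2x + (-7), f''(x) = 2
Newton step: x_1 = x_0 - f'(x_0)/f''(x_0)
f'(4) = 1
x_1 = 4 - 1/2 = 7/2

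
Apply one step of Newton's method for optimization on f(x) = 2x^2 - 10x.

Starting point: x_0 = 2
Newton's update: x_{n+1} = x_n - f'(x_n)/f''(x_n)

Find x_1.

f(x) = 2x^2 - 10x
f'(x) = 4x + (-10), f''(x) = 4
Newton step: x_1 = x_0 - f'(x_0)/f''(x_0)
f'(2) = -2
x_1 = 2 - -2/4 = 5/2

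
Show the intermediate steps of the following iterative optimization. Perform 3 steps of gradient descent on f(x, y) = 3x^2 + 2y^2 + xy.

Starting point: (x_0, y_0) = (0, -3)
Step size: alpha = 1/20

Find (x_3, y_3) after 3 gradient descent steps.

f(x,y) = 3x^2 + 2y^2 + xy
grad_x = 6x + 1y, grad_y = 4y + 1x
Step 1: grad = (-3, -12), (3/20, -12/5)
Step 2: grad = (-3/2, -189/20), (9/40, -771/400)
Step 3: grad = (-231/400, -1497/200), (2031/8000, -6213/4000)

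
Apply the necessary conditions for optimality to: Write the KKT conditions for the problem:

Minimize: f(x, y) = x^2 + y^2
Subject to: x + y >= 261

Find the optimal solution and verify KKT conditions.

KKT conditions for min x^2 + y^2 s.t. x + y >= 261:
Stationarity: 2x = mu, 2y = mu
So x = y = mu/2.
Complementary slackness: mu*(x + y - 261) = 0
Primal feasibility: x + y >= 261; dual feasibility: mu >= 0
If mu = 0 then x = y = 0, but 0 + 0 < 261 is infeasible, so the constraint is active.
Constraint active: x + y = 2*(mu/2) = 261 => mu = 261
x = y = 261/2, f = 68121/2
Verify: stationarity 2*(261/2) = 261 = mu; primal 261/2 + 261/2 = 261 >= 261; dual mu = 261 >= 0; complementary slackness 261*(261 - 261) = 0. All KKT conditions hold.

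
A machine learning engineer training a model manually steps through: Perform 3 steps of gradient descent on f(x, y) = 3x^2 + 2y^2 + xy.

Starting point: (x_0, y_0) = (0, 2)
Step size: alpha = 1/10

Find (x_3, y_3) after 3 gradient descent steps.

f(x,y) = 3x^2 + 2y^2 + xy
grad_x = 6x + 1y, grad_y = 4y + 1x
Step 1: grad = (2, 8), (-1/5, 6/5)
Step 2: grad = (0, 23/5), (-1/5, 37/50)
Step 3: grad = (-23/50, 69/25), (-77/500, 58/125)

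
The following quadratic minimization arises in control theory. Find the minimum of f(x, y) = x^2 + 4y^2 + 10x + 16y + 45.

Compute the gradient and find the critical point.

f(x,y) = x^2 + 4y^2 + 10x + 16y + 45
df/dx = 2x + (10) = 0  =>  x = -5
df/dy = 8y + (16) = 0  =>  y = -2
f(-5, -2) = 1*(-5)^2 + 4*(-2)^2 + 10*(-5) + 16*(-2) + 45 = 4
Hessian is diagonal with entries 2, 8 > 0, so this is a minimum.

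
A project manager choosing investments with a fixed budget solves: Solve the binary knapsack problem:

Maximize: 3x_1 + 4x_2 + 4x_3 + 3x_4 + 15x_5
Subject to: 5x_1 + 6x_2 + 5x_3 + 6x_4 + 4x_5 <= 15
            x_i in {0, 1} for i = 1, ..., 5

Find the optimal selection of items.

Items: item 1 (v=3, w=5), item 2 (v=4, w=6), item 3 (v=4, w=5), item 4 (v=3, w=6), item 5 (v=15, w=4)
Capacity: 15
Checking all 32 subsets (w = total weight, v = total value):
  {}: w = 0, v = 0
  {1}: w = 5, v = 3
  {2}: w = 6, v = 4
  {3}: w = 5, v = 4
  {4}: w = 6, v = 3
  {5}: w = 4, v = 15
  {1, 2}: w = 11, v = 7
  {1, 3}: w = 10, v = 7
  {1, 4}: w = 11, v = 6
  {1, 5}: w = 9, v = 18
  {2, 3}: w = 11, v = 8
  {2, 4}: w = 12, v = 7
  {2, 5}: w = 10, v = 19
  {3, 4}: w = 11, v = 7
  {3, 5}: w = 9, v = 19
  {4, 5}: w = 10, v = 18
  {1, 2, 3}: w = 16 > 15, infeasible
  {1, 2, 4}: w = 17 > 15, infeasible
  {1, 2, 5}: w = 15, v = 22
  {1, 3, 4}: w = 16 > 15, infeasible
  {1, 3, 5}: w = 14, v = 22
  {1, 4, 5}: w = 15, v = 21
  {2, 3, 4}: w = 17 > 15, infeasible
  {2, 3, 5}: w = 15, v = 23
  {2, 4, 5}: w = 16 > 15, infeasible
  {3, 4, 5}: w = 15, v = 22
  {1, 2, 3, 4}: w = 22 > 15, infeasible
  {1, 2, 3, 5}: w = 20 > 15, infeasible
  {1, 2, 4, 5}: w = 21 > 15, infeasible
  {1, 3, 4, 5}: w = 20 > 15, infeasible
  {2, 3, 4, 5}: w = 21 > 15, infeasible
  {1, 2, 3, 4, 5}: w = 26 > 15, infeasible
Best feasible subset: items [2, 3, 5]
Total weight: 15 <= 15, total value: 23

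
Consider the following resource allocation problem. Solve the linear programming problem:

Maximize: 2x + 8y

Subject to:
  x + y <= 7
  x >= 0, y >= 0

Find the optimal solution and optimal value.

The feasible region has vertices at [(0, 0), (7, 0), (0, 7)].
Checking objective 2x + 8y at each vertex:
  (0, 0): 2*0 + 8*0 = 0
  (7, 0): 2*7 + 8*0 = 14
  (0, 7): 2*0 + 8*7 = 56
Maximum is 56 at (0, 7).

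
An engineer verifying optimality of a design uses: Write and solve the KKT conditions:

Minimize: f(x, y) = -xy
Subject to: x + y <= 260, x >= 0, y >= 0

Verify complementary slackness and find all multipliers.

Problem: min -xy s.t. x + y <= 260 (multiplier lambda), x >= 0 (mu_x), y >= 0 (mu_y)
KKT stationarity: -y + lambda - mu_x = 0, -x + lambda - mu_y = 0, with lambda, mu_x, mu_y >= 0
Complementary slackness: lambda*(x + y - 260) = 0, mu_x*x = 0, mu_y*y = 0
If lambda = 0: y = -mu_x <= 0 and x = -mu_y <= 0 force x = y = 0 with f = 0; but x = y = 130 is feasible with f = -16900 < 0, so this is not the minimum. Hence lambda > 0 and x + y = 260.
Try x > 0, y > 0 (so mu_x = mu_y = 0): y = lambda, x = lambda => x = y = lambda
x + y = 260 => 2*lambda = 260 => lambda = 130
x* = y* = 130 > 0, consistent with mu_x = mu_y = 0.
(Any feasible point with x = 0 or y = 0 has f = 0 > -16900, so the minimum is not on those boundaries.)
min(-xy) = -16900 (i.e. max xy = 16900)
Multipliers: lambda = 130, mu_x = 0, mu_y = 0
Complementary slackness: lambda*(x + y - 260) = 130*(130 + 130 - 260) = 0, mu_x*x = 0*130 = 0, mu_y*y = 0*130 = 0. Satisfied.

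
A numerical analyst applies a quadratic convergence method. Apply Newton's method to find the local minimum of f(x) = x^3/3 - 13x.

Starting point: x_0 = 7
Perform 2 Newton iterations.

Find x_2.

f(x) = x^3/3 - 13x
f'(x) = x^2 - 13, f''(x) = 2x
Newton update: x_{n+1} = x_n - (x_n^2 - 13)/(2*x_n)
Step 1: x_0 = 7, f'=36, f''=14, x_1 = 31/7
Step 2: x_1 = 31/7, f'=324/49, f''=62/7, x_2 = 799/217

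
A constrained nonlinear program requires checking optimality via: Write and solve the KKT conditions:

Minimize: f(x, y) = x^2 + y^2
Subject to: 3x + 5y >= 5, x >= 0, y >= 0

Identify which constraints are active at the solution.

KKT conditions for min x^2 + y^2 s.t. 3x + 5y >= 5, x >= 0, y >= 0:
Stationarity: 2x = mu*3 + mu_x, 2y = mu*5 + mu_y, with mu, mu_x, mu_y >= 0
Complementary slackness: mu*(3x + 5y - 5) = 0, mu_x*x = 0, mu_y*y = 0
(0, 0) is infeasible (3*0 + 5*0 < 5), so if mu = 0 stationarity would force x = mu_x/2 >= 0, y = mu_y/2 >= 0 with mu_x*x = mu_y*y = 0, i.e. x = y = 0: contradiction. Hence mu > 0 and 3x + 5y = 5 is active.
Try x > 0, y > 0 (so mu_x = mu_y = 0): x = 3*mu/2, y = 5*mu/2
Substitute: 3*(3*mu/2) + 5*(5*mu/2) = 5
  mu*34/2 = 5 => mu = 5/17
x* = 15/34 > 0, y* = 25/34 > 0, consistent with mu_x = mu_y = 0.
f is convex and the constraints are linear, so this KKT point is the global minimum.
f* = 25/34
Active constraints: 3x + 5y >= 5 (holds with equality, mu = 5/17 > 0); x >= 0 and y >= 0 are inactive (mu_x = mu_y = 0).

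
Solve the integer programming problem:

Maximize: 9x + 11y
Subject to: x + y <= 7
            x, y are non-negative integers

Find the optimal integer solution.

Objective: 9x + 11y, constraint: x + y <= 7
Coefficient of y is 11 > coefficient of x is 9, so allocate the entire budget to y.
Optimal: x = 0, y = 7, value = 77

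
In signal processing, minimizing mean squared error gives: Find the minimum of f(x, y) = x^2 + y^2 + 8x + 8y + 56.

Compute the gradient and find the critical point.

f(x,y) = x^2 + y^2 + 8x + 8y + 56
df/dx = 2x + (8) = 0  =>  x = -4
df/dy = 2y + (8) = 0  =>  y = -4
f(-4, -4) = 1*(-4)^2 + 1*(-4)^2 + 8*(-4) + 8*(-4) + 56 = 24
Hessian is diagonal with entries 2, 2 > 0, so this is a minimum.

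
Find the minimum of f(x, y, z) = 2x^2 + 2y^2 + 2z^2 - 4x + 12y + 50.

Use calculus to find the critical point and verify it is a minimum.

f(x,y,z) = 2x^2 + 2y^2 + 2z^2 - 4x + 12y + 50
df/dx = 4x + (-4) = 0 => x = 1
df/dy = 4y + (12) = 0 => y = -3
df/dz = 4z + (0) = 0 => z = 0
f(1,-3,0) = 2*(1)^2 + 2*(-3)^2 + 2*(0)^2 + -4*(1) + 12*(-3) + 50 = 30
Hessian is diagonal with entries 4, 4, 4 > 0, confirmed minimum.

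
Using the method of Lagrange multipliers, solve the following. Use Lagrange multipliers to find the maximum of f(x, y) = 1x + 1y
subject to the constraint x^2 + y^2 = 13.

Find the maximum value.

Set up Lagrange conditions: grad f = lambda * grad g
  1 = 2*lambda*x
  1 = 2*lambda*y
From these: x/y = 1/1, so x = 1t, y = 1t for some t.
Substitute into constraint: (1t)^2 + (1t)^2 = 13
  t^2 * 2 = 13
  t = sqrt(13/2)
Maximum = 1*x + 1*y = (1^2 + 1^2)*t = 2 * sqrt(13/2) = sqrt(26)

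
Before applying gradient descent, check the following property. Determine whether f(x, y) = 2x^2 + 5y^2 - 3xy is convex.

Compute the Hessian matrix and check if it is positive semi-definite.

f(x,y) = 2x^2 + 5y^2 - 3xy
Hessian H = [[4, -3], [-3, 10]]
trace(H) = 14, det(H) = 31
Eigenvalues: (14 +/- sqrt(72)) / 2 = 11.24, 2.757
Since both eigenvalues > 0, f is convex.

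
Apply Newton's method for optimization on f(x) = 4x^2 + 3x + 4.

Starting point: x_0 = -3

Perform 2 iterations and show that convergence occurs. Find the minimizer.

f(x) = 4x^2 + 3x + 4, f'(x) = 8x + (3), f''(x) = 8
Step 1: f'(-3) = -21, x_1 = -3 - -21/8 = -3/8
Step 2: f'(-3/8) = 0, x_2 = -3/8 (converged)
Newton's method converges in 1 step for quadratics.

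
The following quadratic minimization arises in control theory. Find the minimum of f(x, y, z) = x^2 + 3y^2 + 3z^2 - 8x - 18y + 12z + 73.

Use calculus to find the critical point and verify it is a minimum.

f(x,y,z) = x^2 + 3y^2 + 3z^2 - 8x - 18y + 12z + 73
df/dx = 2x + (-8) = 0 => x = 4
df/dy = 6y + (-18) = 0 => y = 3
df/dz = 6z + (12) = 0 => z = -2
f(4,3,-2) = 1*(4)^2 + 3*(3)^2 + 3*(-2)^2 + -8*(4) + -18*(3) + 12*(-2) + 73 = 18
Hessian is diagonal with entries 2, 6, 6 > 0, confirmed minimum.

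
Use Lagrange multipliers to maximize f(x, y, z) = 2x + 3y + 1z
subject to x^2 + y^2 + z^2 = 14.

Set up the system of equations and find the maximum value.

Lagrange conditions: 2 = 2*lambda*x, 3 = 2*lambda*y, 1 = 2*lambda*z
So x:2 = y:3 = z:1, i.e. x = 2t, y = 3t, z = 1t
Constraint: t^2*(2^2 + 3^2 + 1^2) = 14
  t^2 * 14 = 14  =>  t = sqrt(1)
Maximum = 2*2t + 3*3t + 1*1t = 14*sqrt(1) = 14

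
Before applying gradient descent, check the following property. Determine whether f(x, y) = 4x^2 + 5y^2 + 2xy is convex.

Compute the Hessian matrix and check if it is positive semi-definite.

f(x,y) = 4x^2 + 5y^2 + 2xy
Hessian H = [[8, 2], [2, 10]]
trace(H) = 18, det(H) = 76
Eigenvalues: (18 +/- sqrt(20)) / 2 = 11.24, 6.764
Since both eigenvalues > 0, f is convex.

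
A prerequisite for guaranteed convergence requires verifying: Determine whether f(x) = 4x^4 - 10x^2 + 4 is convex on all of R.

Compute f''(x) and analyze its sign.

f(x) = 4x^4 - 10x^2 + 4
f'(x) = 16x^3 + -20x
f''(x) = 48x^2 + -20
f''(0) = -20 < 0, so not convex near x = 0
Therefore, f is not globally convex on R.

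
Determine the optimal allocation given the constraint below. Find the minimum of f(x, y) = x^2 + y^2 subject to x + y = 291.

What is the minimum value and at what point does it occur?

Substitute y = 291 - x into f(x,y) = x^2 + y^2:
g(x) = x^2 + (291 - x)^2 = 2x^2 - 582x + 84681
g'(x) = 4x - 582 = 0  =>  x = 291/2
y = 291 - 291/2 = 291/2
Minimum value = (291/2)^2 + (291/2)^2 = 84681/2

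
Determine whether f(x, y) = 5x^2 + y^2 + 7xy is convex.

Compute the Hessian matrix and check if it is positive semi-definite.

f(x,y) = 5x^2 + y^2 + 7xy
Hessian H = [[10, 7], [7, 2]]
trace(H) = 12, det(H) = -29
Eigenvalues: (12 +/- sqrt(260)) / 2 = 14.06, -2.062
Since not both eigenvalues positive, f is neither convex nor concave.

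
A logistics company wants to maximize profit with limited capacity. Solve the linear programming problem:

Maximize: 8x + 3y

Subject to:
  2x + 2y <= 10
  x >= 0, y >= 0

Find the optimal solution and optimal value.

The feasible region has vertices at [(0, 0), (5, 0), (0, 5)].
Checking objective 8x + 3y at each vertex:
  (0, 0): 8*0 + 3*0 = 0
  (5, 0): 8*5 + 3*0 = 40
  (0, 5): 8*0 + 3*5 = 15
Maximum is 40 at (5, 0).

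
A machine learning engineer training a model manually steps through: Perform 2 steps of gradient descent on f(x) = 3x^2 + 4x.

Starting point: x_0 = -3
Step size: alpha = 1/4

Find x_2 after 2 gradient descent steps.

f(x) = 3x^2 + 4x, f'(x) = 6x + (4)
Step 1: f'(-3) = -14, x_1 = -3 - 1/4 * -14 = 1/2
Step 2: f'(1/2) = 7, x_2 = 1/2 - 1/4 * 7 = -5/4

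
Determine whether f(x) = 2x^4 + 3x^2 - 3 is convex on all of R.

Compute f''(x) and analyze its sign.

f(x) = 2x^4 + 3x^2 - 3
f'(x) = 8x^3 + 6x
f''(x) = 24x^2 + 6
f''(x) = 24x^2 + 6 >= 6 > 0 for all x
Therefore, f is convex on R.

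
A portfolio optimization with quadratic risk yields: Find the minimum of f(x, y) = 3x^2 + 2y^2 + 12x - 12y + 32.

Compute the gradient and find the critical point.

f(x,y) = 3x^2 + 2y^2 + 12x - 12y + 32
df/dx = 6x + (12) = 0  =>  x = -2
df/dy = 4y + (-12) = 0  =>  y = 3
f(-2, 3) = 3*(-2)^2 + 2*(3)^2 + 12*(-2) + -12*(3) + 32 = 2
Hessian is diagonal with entries 6, 4 > 0, so this is a minimum.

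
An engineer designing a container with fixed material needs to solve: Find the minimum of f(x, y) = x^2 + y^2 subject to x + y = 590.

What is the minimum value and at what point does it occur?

Substitute y = 590 - x into f(x,y) = x^2 + y^2:
g(x) = x^2 + (590 - x)^2 = 2x^2 - 1180x + 348100
g'(x) = 4x - 1180 = 0  =>  x = 295
y = 590 - 295 = 295
Minimum value = 295^2 + 295^2 = 174050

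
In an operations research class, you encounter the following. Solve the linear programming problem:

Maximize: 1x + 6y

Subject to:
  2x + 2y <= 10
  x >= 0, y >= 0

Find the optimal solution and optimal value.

The feasible region has vertices at [(0, 0), (5, 0), (0, 5)].
Checking objective 1x + 6y at each vertex:
  (0, 0): 1*0 + 6*0 = 0
  (5, 0): 1*5 + 6*0 = 5
  (0, 5): 1*0 + 6*5 = 30
Maximum is 30 at (0, 5).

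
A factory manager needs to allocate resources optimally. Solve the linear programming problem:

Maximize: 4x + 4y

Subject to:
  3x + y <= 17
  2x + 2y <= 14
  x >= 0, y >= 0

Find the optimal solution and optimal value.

Feasible vertices: (0, 0), (0, 7), (5, 2), (17/3, 0)
Objective 4x + 4y at each:
  (0, 0): 0
  (0, 7): 28
  (5, 2): 28
  (17/3, 0): 68/3
Maximum is 28 at (0, 7).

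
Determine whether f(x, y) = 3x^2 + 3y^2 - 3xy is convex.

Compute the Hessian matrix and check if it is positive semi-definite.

f(x,y) = 3x^2 + 3y^2 - 3xy
Hessian H = [[6, -3], [-3, 6]]
trace(H) = 12, det(H) = 27
Eigenvalues: (12 +/- sqrt(36)) / 2 = 9, 3
Since both eigenvalues > 0, f is convex.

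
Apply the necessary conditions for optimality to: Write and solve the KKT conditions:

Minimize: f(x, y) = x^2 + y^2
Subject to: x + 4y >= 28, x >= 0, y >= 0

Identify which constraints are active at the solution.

KKT conditions for min x^2 + y^2 s.t. 1x + 4y >= 28, x >= 0, y >= 0:
Stationarity: 2x = mu*1 + mu_x, 2y = mu*4 + mu_y, with mu, mu_x, mu_y >= 0
Complementary slackness: mu*(x + 4y - 28) = 0, mu_x*x = 0, mu_y*y = 0
(0, 0) is infeasible (1*0 + 4*0 < 28), so if mu = 0 stationarity would force x = mu_x/2 >= 0, y = mu_y/2 >= 0 with mu_x*x = mu_y*y = 0, i.e. x = y = 0: contradiction. Hence mu > 0 and x + 4y = 28 is active.
Try x > 0, y > 0 (so mu_x = mu_y = 0): x = 1*mu/2, y = 4*mu/2
Substitute: 1*(1*mu/2) + 4*(4*mu/2) = 28
  mu*17/2 = 28 => mu = 56/17
x* = 28/17 > 0, y* = 112/17 > 0, consistent with mu_x = mu_y = 0.
f is convex and the constraints are linear, so this KKT point is the global minimum.
f* = 784/17
Active constraints: x + 4y >= 28 (holds with equality, mu = 56/17 > 0); x >= 0 and y >= 0 are inactive (mu_x = mu_y = 0).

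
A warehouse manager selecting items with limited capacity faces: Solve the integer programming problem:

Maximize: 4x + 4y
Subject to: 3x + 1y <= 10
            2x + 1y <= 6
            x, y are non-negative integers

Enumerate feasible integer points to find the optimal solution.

Constraint 1: 3x + 1y <= 10
Constraint 2: 2x + 1y <= 6
Feasible x range (need y >= 0): 0 <= x <= min(10/3, 6/2) => x in {0, ..., 3}.
Enumerate feasible integer points row by row (the coefficient of y is 4 > 0, so for each x the largest feasible y gives the best value):
  x = 0: y <= min((10 - 3*0)/1, (6 - 2*0)/1) => y in {0, ..., 6}; best 4*0 + 4*6 = 24
  x = 1: y <= min((10 - 3*1)/1, (6 - 2*1)/1) => y in {0, ..., 4}; best 4*1 + 4*4 = 20
  x = 2: y <= min((10 - 3*2)/1, (6 - 2*2)/1) => y in {0, ..., 2}; best 4*2 + 4*2 = 16
  x = 3: y <= min((10 - 3*3)/1, (6 - 2*3)/1) => y in {0}; best 4*3 + 4*0 = 12
The maximum 4x + 4y = 24 is achieved at x = 0, y = 6.
Check: 3*0 + 1*6 = 6 <= 10 and 2*0 + 1*6 = 6 <= 6.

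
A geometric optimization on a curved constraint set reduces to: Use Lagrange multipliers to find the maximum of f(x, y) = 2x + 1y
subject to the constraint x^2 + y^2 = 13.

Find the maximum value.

Set up Lagrange conditions: grad f = lambda * grad g
  2 = 2*lambda*x
  1 = 2*lambda*y
From these: x/y = 2/1, so x = 2t, y = 1t for some t.
Substitute into constraint: (2t)^2 + (1t)^2 = 13
  t^2 * 5 = 13
  t = sqrt(13/5)
Maximum = 2*x + 1*y = (2^2 + 1^2)*t = 5 * sqrt(13/5) = sqrt(65)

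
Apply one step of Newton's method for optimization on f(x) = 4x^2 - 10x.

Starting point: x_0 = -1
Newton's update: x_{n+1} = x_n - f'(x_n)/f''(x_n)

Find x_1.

f(x) = 4x^2 - 10x
f'(x) = 8x + (-10), f''(x) = 8
Newton step: x_1 = x_0 - f'(x_0)/f''(x_0)
f'(-1) = -18
x_1 = -1 - -18/8 = 5/4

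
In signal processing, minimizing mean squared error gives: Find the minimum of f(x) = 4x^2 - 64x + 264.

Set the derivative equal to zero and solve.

f(x) = 4x^2 - 64x + 264
f'(x) = 8x + (-64) = 0
x = 64/8 = 8
f(8) = 8
Since f''(x) = 8 > 0, this is a minimum.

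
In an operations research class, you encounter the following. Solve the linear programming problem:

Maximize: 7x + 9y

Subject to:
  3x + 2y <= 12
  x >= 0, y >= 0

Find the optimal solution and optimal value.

The feasible region has vertices at [(0, 0), (4, 0), (0, 6)].
Checking objective 7x + 9y at each vertex:
  (0, 0): 7*0 + 9*0 = 0
  (4, 0): 7*4 + 9*0 = 28
  (0, 6): 7*0 + 9*6 = 54
Maximum is 54 at (0, 6).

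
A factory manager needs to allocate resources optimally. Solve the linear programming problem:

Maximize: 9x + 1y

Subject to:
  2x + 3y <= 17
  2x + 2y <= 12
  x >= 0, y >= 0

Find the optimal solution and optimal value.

Feasible vertices: (0, 0), (0, 17/3), (1, 5), (6, 0)
Objective 9x + 1y at each:
  (0, 0): 0
  (0, 17/3): 17/3
  (1, 5): 14
  (6, 0): 54
Maximum is 54 at (6, 0).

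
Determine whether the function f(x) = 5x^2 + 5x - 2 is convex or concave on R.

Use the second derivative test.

f(x) = 5x^2 + 5x - 2
f'(x) = 10x + 5
f''(x) = 10
Since f''(x) = 10 > 0 for all x, f is convex on R.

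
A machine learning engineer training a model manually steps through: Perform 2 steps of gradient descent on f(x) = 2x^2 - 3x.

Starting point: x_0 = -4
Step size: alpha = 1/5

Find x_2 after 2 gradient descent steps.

f(x) = 2x^2 - 3x, f'(x) = 4x + (-3)
Step 1: f'(-4) = -19, x_1 = -4 - 1/5 * -19 = -1/5
Step 2: f'(-1/5) = -19/5, x_2 = -1/5 - 1/5 * -19/5 = 14/25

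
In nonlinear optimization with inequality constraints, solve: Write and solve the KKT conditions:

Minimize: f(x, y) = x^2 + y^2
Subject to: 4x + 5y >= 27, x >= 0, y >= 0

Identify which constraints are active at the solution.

KKT conditions for min x^2 + y^2 s.t. 4x + 5y >= 27, x >= 0, y >= 0:
Stationarity: 2x = mu*4 + mu_x, 2y = mu*5 + mu_y, with mu, mu_x, mu_y >= 0
Complementary slackness: mu*(4x + 5y - 27) = 0, mu_x*x = 0, mu_y*y = 0
(0, 0) is infeasible (4*0 + 5*0 < 27), so if mu = 0 stationarity would force x = mu_x/2 >= 0, y = mu_y/2 >= 0 with mu_x*x = mu_y*y = 0, i.e. x = y = 0: contradiction. Hence mu > 0 and 4x + 5y = 27 is active.
Try x > 0, y > 0 (so mu_x = mu_y = 0): x = 4*mu/2, y = 5*mu/2
Substitute: 4*(4*mu/2) + 5*(5*mu/2) = 27
  mu*41/2 = 27 => mu = 54/41
x* = 108/41 > 0, y* = 135/41 > 0, consistent with mu_x = mu_y = 0.
f is convex and the constraints are linear, so this KKT point is the global minimum.
f* = 729/41
Active constraints: 4x + 5y >= 27 (holds with equality, mu = 54/41 > 0); x >= 0 and y >= 0 are inactive (mu_x = mu_y = 0).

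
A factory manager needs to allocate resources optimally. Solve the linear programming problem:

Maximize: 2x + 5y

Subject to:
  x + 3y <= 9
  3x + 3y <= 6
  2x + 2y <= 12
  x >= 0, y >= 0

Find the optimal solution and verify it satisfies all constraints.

Feasible vertices: (0, 0), (0, 2), (2, 0)
Objective 2x + 5y at each vertex:
  (0, 0): 0
  (0, 2): 10
  (2, 0): 4
Maximum is 10 at (0, 2).
Verify constraints at (x, y) = (0, 2):
  1*0 + 3*2 = 6 <= 9
  3*0 + 3*2 = 6 <= 6 (active)
  2*0 + 2*2 = 4 <= 12
  x = 0 >= 0, y = 2 >= 0. All constraints satisfied.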